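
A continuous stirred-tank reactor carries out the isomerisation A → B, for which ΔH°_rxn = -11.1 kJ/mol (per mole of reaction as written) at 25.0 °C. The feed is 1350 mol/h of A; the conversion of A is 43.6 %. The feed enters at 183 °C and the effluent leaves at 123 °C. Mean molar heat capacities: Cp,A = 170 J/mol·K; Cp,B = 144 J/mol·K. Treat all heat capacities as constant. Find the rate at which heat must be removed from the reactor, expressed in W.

Q_out = 6060 W

Extent of reaction ξ = 0.436 × 1350 = 588.6 mol/h
Reaction term: ξ·ΔH°_rxn = 588.6 × -11.1 = -6533.5 kJ/h
Sensible, feed 183→25 °C: -36261 kJ/h
Outlet flows (mol/h): A 761.4, B 588.6
Sensible, products 25→123 °C: 20991 kJ/h
Q = ΔH = -21803 kJ/h = -6.0564 kW
Heat removed = 6056.4 W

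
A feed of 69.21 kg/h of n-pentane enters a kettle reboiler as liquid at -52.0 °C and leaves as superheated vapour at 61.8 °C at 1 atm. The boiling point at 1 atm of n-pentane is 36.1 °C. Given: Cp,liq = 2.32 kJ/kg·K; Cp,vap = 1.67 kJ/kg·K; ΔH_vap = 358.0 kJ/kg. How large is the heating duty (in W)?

Q = 11600 W

liquid -52.0→36.1 °C: 204.39 kJ/kg
vaporisation at 36.1 °C: 358 kJ/kg
vapour 36.1→61.8 °C: 42.919 kJ/kg
Δh = 204.39 + 358 + 42.919 = 605.31 kJ/kg
Q = ṁ·Δh = 69.21 kg/h × 605.31 kJ/kg = 41894 kJ/h
|Q| = 11.637 kW = 11637 W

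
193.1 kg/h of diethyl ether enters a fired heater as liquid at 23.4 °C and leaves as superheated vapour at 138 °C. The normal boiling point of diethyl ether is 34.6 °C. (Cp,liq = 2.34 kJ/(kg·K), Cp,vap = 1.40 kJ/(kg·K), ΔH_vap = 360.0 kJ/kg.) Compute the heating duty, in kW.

liquid 23.4→34.6 °C: 26.208 kJ/kg
vaporisation at 34.6 °C: 360 kJ/kg
vapour 34.6→138 °C: 144.76 kJ/kg
Δh = 26.208 + 360 + 144.76 = 530.97 kJ/kg
Q = ṁ·Δh = 193.1 kg/h × 530.97 kJ/kg = 102530 kJ/h
|Q| = 28.481 kW

Q = 28.5 kW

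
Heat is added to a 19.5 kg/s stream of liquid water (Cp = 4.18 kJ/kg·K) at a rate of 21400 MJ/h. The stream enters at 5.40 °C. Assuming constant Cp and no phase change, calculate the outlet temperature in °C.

T_out = 78.3 °C

Q = 21400 MJ/h = 5944.4 kJ/s
ΔT = Q/(ṁ·Cp) = 5944.4/(19.5×4.18) = 72.929 K
T_out = 5.40 + 72.929 = 78.329 °C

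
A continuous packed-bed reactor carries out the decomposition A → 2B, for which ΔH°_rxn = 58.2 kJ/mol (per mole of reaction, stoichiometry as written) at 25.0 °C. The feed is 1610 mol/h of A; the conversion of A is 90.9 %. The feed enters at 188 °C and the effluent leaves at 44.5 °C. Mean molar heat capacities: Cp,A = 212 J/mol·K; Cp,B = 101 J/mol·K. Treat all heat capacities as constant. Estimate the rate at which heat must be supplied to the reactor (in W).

Extent of reaction ξ = 0.909 × 1610 = 1463.5 mol/h
Reaction term: ξ·ΔH°_rxn = 1463.5 × 58.2 = 85175 kJ/h
Sensible, feed 188→25 °C: -55635 kJ/h
Outlet flows (mol/h): A 146.51, B 2927
Sensible, products 25→44.5 °C: 6370.4 kJ/h
Q = ΔH = 35910 kJ/h = 9.9751 kW
Heat supplied = 9975.1 W

Q_in = 9980 W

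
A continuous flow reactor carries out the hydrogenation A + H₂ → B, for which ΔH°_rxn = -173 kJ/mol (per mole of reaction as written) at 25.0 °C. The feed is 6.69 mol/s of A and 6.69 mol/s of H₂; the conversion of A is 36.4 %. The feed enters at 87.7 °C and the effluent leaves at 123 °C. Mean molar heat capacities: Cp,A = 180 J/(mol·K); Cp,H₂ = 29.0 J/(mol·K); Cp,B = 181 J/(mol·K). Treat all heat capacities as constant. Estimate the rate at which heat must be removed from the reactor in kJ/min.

Extent of reaction ξ = 0.364 × 6.69 = 2.4352 mol/s
Reaction term: ξ·ΔH°_rxn = 2.4352 × -173 = -421.28 kJ/s
Sensible, feed 87.7→25 °C: -87.668 kJ/s
Outlet flows (mol/s): A 4.2548, H₂ 4.2548, B 2.4352
Sensible, products 25→123 °C: 130.34 kJ/s
Q = ΔH = -378.61 kJ/s = -378.61 kW
Heat removed = 22716 kJ/min

Q_out = 22700 kJ/min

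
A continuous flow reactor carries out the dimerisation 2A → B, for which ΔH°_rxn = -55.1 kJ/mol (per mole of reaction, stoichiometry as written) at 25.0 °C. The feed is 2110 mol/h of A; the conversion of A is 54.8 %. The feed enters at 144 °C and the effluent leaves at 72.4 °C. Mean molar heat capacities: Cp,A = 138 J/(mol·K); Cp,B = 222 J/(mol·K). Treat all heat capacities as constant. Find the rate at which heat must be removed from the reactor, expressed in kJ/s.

Extent of reaction ξ = 0.548 × 2110 / 2 = 578.14 mol/h
Reaction term: ξ·ΔH°_rxn = 578.14 × -55.1 = -31856 kJ/h
Sensible, feed 144→25 °C: -34650 kJ/h
Outlet flows (mol/h): A 953.72, B 578.14
Sensible, products 25→72.4 °C: 12322 kJ/h
Q = ΔH = -54184 kJ/h = -15.051 kW
Heat removed = 15.051 kJ/s

Q_out = 15.1 kJ/s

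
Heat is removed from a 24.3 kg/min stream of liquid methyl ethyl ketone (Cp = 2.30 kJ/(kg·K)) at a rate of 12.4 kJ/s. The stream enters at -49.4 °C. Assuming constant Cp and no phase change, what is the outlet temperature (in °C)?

Q = 12.4 kJ/s = 744 kJ/min
ΔT = Q/(ṁ·Cp) = 744/(24.3×2.30) = 13.312 K
T_out = -49.4 − 13.312 = -62.712 °C

T_out = -62.7 °C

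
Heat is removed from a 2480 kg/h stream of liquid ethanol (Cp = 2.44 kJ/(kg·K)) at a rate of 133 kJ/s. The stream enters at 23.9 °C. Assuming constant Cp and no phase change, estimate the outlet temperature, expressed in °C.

Q = 133 kJ/s = 478800 kJ/h
ΔT = Q/(ṁ·Cp) = 478800/(2480×2.44) = 79.125 K
T_out = 23.9 − 79.125 = -55.225 °C

T_out = -55.2 °C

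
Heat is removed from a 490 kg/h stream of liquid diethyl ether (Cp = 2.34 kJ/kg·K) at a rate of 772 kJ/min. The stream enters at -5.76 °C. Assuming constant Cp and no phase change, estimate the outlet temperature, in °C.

Q = 772 kJ/min = 46320 kJ/h
ΔT = Q/(ṁ·Cp) = 46320/(490×2.34) = 40.398 K
T_out = -5.76 − 40.398 = -46.158 °C

T_out = -46.2 °C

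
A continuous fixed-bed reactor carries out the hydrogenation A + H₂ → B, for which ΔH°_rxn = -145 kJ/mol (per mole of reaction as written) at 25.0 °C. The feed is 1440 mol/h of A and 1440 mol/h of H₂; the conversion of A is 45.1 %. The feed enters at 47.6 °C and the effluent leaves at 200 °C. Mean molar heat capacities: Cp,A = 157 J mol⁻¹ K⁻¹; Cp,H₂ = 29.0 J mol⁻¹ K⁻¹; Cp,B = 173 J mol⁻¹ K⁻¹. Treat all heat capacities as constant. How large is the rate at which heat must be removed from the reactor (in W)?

Q_out = 15200 W

Extent of reaction ξ = 0.451 × 1440 = 649.44 mol/h
Reaction term: ξ·ΔH°_rxn = 649.44 × -145 = -94169 kJ/h
Sensible, feed 47.6→25 °C: -6053.2 kJ/h
Outlet flows (mol/h): A 790.56, H₂ 790.56, B 649.44
Sensible, products 25→200 °C: 45395 kJ/h
Q = ΔH = -54827 kJ/h = -15.23 kW
Heat removed = 15230 W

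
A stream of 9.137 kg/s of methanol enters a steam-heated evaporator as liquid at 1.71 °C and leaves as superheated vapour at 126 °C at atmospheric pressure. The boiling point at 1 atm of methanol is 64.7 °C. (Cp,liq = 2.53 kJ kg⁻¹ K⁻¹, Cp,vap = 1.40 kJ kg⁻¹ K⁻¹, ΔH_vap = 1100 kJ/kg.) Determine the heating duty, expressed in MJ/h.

Q = 44200 MJ/h

liquid 1.71→64.7 °C: 159.36 kJ/kg
vaporisation at 64.7 °C: 1100 kJ/kg
vapour 64.7→126 °C: 85.82 kJ/kg
Δh = 159.36 + 1100 + 85.82 = 1345.2 kJ/kg
Q = ṁ·Δh = 9.137 kg/s × 1345.2 kJ/kg = 12291 kJ/s
|Q| = 12291 kW = 44247 MJ/h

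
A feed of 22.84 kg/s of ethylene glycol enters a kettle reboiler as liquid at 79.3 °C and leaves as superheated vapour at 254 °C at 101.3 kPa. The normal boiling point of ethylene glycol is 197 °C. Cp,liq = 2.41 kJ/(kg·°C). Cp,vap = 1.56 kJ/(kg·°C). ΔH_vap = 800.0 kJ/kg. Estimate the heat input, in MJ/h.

liquid 79.3→197 °C: 283.66 kJ/kg
vaporisation at 197 °C: 800 kJ/kg
vapour 197→254 °C: 88.92 kJ/kg
Δh = 283.66 + 800 + 88.92 = 1172.6 kJ/kg
Q = ṁ·Δh = 22.84 kg/s × 1172.6 kJ/kg = 26782 kJ/s
|Q| = 26782 kW = 96414 MJ/h

Q = 96400 MJ/h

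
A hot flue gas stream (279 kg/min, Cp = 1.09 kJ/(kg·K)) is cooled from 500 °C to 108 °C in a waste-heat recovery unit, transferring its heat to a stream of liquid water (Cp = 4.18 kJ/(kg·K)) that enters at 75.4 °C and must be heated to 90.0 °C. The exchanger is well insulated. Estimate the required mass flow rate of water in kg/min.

ṁ_c = 1950 kg/min

Heat released by hot stream: Q = 279 × 1.09 × (500 − 108) = 119210 kJ/min
Energy balance on cold side (adiabatic exchanger): Q = ṁ_c·Cp_c·(T_c,out − T_c,in)
ṁ_c = 119210 / [4.18 × (90.0 − 75.4)] = 1953.4 kg/min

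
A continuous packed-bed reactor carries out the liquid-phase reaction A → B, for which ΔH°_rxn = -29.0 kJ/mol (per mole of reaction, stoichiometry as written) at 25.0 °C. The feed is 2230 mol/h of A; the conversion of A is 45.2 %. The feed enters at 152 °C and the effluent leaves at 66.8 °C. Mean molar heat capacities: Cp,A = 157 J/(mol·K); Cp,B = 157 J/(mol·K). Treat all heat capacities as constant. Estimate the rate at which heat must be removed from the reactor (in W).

Extent of reaction ξ = 0.452 × 2230 = 1008 mol/h
Reaction term: ξ·ΔH°_rxn = 1008 × -29.0 = -29231 kJ/h
Sensible, feed 152→25 °C: -44464 kJ/h
Outlet flows (mol/h): A 1222, B 1008
Sensible, products 25→66.8 °C: 14635 kJ/h
Q = ΔH = -59060 kJ/h = -16.406 kW
Heat removed = 16406 W

Q_out = 16400 W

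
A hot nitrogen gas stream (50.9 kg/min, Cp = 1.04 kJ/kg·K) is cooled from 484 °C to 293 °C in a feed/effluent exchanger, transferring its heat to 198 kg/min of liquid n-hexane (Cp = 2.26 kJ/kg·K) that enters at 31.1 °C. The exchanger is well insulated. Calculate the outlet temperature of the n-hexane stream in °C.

Heat released by hot stream: Q = 50.9 × 1.04 × (484 − 293) = 10111 kJ/min
Energy balance on cold side (adiabatic exchanger): Q = ṁ_c·Cp_c·(T_c,out − T_c,in)
T_c,out = 31.1 + 10111/(198 × 2.26) = 53.695 °C

T_c,out = 53.7 °C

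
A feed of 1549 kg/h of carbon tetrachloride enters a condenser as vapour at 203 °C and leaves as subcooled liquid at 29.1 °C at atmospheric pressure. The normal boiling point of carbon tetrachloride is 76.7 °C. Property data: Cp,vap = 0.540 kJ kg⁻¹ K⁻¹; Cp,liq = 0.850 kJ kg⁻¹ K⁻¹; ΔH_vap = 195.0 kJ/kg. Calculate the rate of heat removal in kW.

Q_c = 131 kW

vapour 203→76.7 °C: -68.202 kJ/kg
condensation at 76.7 °C: -195 kJ/kg
liquid 76.7→29.1 °C: -40.46 kJ/kg
Δh = -68.202 + -195 + -40.46 = -303.66 kJ/kg
Q = ṁ·Δh = 1549 kg/h × -303.66 kJ/kg = -470370 kJ/h
|Q| = 130.66 kW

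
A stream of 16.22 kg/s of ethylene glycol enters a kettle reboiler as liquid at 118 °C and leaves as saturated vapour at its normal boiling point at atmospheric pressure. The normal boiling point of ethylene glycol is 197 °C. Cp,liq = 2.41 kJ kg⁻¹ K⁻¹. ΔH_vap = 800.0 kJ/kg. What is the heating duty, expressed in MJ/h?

Q = 57800 MJ/h

liquid 118→197 °C: 190.39 kJ/kg
vaporisation at 197 °C: 800 kJ/kg
Δh = 190.39 + 800 = 990.39 kJ/kg
Q = ṁ·Δh = 16.22 kg/s × 990.39 kJ/kg = 16064 kJ/s
|Q| = 16064 kW = 57831 MJ/h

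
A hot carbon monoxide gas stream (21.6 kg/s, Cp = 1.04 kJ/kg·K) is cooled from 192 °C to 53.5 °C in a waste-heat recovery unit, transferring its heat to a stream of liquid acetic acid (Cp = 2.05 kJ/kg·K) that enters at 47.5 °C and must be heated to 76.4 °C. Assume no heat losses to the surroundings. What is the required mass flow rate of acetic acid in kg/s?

ṁ_c = 52.5 kg/s

Heat released by hot stream: Q = 21.6 × 1.04 × (192 − 53.5) = 3111.3 kJ/s
Energy balance on cold side (adiabatic exchanger): Q = ṁ_c·Cp_c·(T_c,out − T_c,in)
ṁ_c = 3111.3 / [2.05 × (76.4 − 47.5)] = 52.515 kg/s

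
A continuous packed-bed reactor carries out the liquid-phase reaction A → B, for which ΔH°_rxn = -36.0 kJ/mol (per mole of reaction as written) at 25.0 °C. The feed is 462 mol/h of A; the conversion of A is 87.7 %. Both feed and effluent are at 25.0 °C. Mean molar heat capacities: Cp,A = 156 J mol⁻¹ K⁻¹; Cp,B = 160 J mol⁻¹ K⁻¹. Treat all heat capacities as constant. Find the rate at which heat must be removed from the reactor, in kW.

Extent of reaction ξ = 0.877 × 462 = 405.17 mol/h
Reaction term: ξ·ΔH°_rxn = 405.17 × -36.0 = -14586 kJ/h
Q = ΔH = -14586 kJ/h = -4.0517 kW
Heat removed = 4.0517 kW

Q_out = 4.05 kW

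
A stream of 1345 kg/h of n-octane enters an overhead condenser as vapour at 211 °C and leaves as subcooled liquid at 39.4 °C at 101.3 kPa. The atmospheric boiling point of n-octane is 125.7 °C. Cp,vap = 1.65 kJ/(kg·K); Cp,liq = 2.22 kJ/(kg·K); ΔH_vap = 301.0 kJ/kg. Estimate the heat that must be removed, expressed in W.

vapour 211→125.7 °C: -140.74 kJ/kg
condensation at 125.7 °C: -301 kJ/kg
liquid 125.7→39.4 °C: -191.59 kJ/kg
Δh = -140.74 + -301 + -191.59 = -633.33 kJ/kg
Q = ṁ·Δh = 1345 kg/h × -633.33 kJ/kg = -851830 kJ/h
|Q| = 236.62 kW = 236620 W

Q_c = 237000 W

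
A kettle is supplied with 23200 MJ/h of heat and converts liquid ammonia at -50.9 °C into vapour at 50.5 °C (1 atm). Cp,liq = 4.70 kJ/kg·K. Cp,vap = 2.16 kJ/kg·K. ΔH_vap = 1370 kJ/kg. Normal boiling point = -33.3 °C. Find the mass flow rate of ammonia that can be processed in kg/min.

Δh = 4.70×(-33.3−-50.9) + 1370 + 2.16×(50.5−-33.3) = 1633.7 kJ/kg
Q = 23200 MJ/h = 6444.4 kJ/s = 386670 kJ/min
ṁ = Q/Δh = 386670 / 1633.7 = 236.68 kg/min

ṁ = 237 kg/min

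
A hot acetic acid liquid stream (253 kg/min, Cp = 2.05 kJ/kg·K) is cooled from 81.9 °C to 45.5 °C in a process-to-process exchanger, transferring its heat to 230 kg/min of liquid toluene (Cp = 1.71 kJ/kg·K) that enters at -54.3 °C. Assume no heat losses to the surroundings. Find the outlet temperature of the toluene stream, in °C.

T_c,out = -6.30 °C

Heat released by hot stream: Q = 253 × 2.05 × (81.9 − 45.5) = 18879 kJ/min
Energy balance on cold side (adiabatic exchanger): Q = ṁ_c·Cp_c·(T_c,out − T_c,in)
T_c,out = -54.3 + 18879/(230 × 1.71) = -6.2988 °C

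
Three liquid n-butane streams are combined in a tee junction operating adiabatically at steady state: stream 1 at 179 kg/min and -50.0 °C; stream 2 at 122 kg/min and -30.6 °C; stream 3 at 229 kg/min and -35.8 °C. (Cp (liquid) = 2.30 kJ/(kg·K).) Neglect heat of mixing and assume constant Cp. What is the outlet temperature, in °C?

Energy balance with Q = 0: Σ ṁᵢCp,ᵢ(T_out − Tᵢ) = 0
Σ ṁᵢCp,ᵢTᵢ = 179×2.30×-50.0 + 122×2.30×-30.6 + 229×2.30×-35.8 = -48027
Σ ṁᵢCp,ᵢ = 179×2.30 + 122×2.30 + 229×2.30 = 1219
T_out = -48027 / 1219 = -39.399 °C

T_out = -39.4 °C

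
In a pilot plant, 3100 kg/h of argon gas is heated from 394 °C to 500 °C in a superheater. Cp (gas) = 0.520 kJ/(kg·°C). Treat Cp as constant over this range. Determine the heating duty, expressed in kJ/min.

Q = 2850 kJ/min

Q = ṁ·Cp·ΔT = 3100 × 0.520 × (500 − 394) = 170870 kJ/h
Converting: 170870 / 3600 s = 47.464 kW
Heating duty = 2847.9 kJ/min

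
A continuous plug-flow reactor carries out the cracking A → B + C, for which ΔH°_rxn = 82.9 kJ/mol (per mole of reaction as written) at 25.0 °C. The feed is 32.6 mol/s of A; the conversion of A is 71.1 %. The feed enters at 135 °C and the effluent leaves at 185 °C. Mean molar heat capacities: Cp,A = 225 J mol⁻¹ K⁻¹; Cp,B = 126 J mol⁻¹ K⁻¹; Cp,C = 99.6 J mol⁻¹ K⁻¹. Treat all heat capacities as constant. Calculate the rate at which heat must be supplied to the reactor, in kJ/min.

Q_in = 137000 kJ/min

Extent of reaction ξ = 0.711 × 32.6 = 23.179 mol/s
Reaction term: ξ·ΔH°_rxn = 23.179 × 82.9 = 1921.5 kJ/s
Sensible, feed 135→25 °C: -806.85 kJ/s
Outlet flows (mol/s): A 9.4214, B 23.179, C 23.179
Sensible, products 25→185 °C: 1175.8 kJ/s
Q = ΔH = 2290.5 kJ/s = 2290.5 kW
Heat supplied = 137430 kJ/min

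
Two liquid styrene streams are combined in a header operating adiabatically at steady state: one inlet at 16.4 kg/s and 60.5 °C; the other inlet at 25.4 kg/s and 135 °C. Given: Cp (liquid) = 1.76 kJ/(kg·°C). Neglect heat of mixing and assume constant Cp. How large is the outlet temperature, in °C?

T_out = 106 °C

Energy balance with Q = 0: Σ ṁᵢCp,ᵢ(T_out − Tᵢ) = 0
Σ ṁᵢCp,ᵢTᵢ = 16.4×1.76×60.5 + 25.4×1.76×135 = 7781.3
Σ ṁᵢCp,ᵢ = 16.4×1.76 + 25.4×1.76 = 73.568
T_out = 7781.3 / 73.568 = 105.77 °C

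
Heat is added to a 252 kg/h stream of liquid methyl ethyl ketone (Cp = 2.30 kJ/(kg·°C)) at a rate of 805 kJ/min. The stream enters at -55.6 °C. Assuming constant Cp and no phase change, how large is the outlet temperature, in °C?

Q = 805 kJ/min = 48300 kJ/h
ΔT = Q/(ṁ·Cp) = 48300/(252×2.30) = 83.333 K
T_out = -55.6 + 83.333 = 27.733 °C

T_out = 27.7 °C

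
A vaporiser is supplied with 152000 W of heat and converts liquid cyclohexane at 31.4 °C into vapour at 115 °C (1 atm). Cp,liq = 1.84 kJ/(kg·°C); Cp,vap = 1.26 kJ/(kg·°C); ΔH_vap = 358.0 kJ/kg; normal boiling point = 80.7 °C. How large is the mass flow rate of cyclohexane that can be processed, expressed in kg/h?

ṁ = 1110 kg/h

Δh = 1.84×(80.7−31.4) + 358.0 + 1.26×(115−80.7) = 491.93 kJ/kg
Q = 152000 W = 152 kJ/s = 547200 kJ/h
ṁ = Q/Δh = 547200 / 491.93 = 1112.4 kg/h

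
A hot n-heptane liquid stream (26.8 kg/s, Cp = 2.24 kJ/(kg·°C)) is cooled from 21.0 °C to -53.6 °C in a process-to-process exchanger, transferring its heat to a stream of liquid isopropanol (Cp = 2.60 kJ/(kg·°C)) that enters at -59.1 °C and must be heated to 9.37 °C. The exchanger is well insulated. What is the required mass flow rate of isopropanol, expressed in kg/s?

Heat released by hot stream: Q = 26.8 × 2.24 × (21.0 − -53.6) = 4478.4 kJ/s
Energy balance on cold side (adiabatic exchanger): Q = ṁ_c·Cp_c·(T_c,out − T_c,in)
ṁ_c = 4478.4 / [2.60 × (9.37 − -59.1)] = 25.156 kg/s

ṁ_c = 25.2 kg/s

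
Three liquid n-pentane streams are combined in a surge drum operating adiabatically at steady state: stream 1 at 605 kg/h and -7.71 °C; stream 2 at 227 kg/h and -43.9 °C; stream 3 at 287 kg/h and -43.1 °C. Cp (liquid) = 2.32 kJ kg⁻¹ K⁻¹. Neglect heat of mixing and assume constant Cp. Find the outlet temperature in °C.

T_out = -24.1 °C

Adiabatic, steady state ⇒ Σ ṁᵢCp,ᵢ(T_out − Tᵢ) = 0
Σ ṁᵢCp,ᵢTᵢ = 605×2.32×-7.71 + 227×2.32×-43.9 + 287×2.32×-43.1 = -62639
Σ ṁᵢCp,ᵢ = 605×2.32 + 227×2.32 + 287×2.32 = 2596.1
T_out = -62639 / 2596.1 = -24.128 °C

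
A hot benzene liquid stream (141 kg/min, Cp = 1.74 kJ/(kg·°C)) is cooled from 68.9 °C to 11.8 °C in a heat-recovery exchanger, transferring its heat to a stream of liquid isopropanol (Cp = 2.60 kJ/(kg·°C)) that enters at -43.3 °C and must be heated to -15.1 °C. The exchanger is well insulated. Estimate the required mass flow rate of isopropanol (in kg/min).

ṁ_c = 191 kg/min

Heat released by hot stream: Q = 141 × 1.74 × (68.9 − 11.8) = 14009 kJ/min
Energy balance on cold side (adiabatic exchanger): Q = ṁ_c·Cp_c·(T_c,out − T_c,in)
ṁ_c = 14009 / [2.60 × (-15.1 − -43.3)] = 191.07 kg/min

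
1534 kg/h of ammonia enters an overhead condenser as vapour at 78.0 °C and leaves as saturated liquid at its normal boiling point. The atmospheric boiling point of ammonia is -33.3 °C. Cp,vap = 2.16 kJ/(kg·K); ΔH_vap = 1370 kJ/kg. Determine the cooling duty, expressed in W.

Q_c = 686000 W

vapour 78.0→-33.3 °C: -240.41 kJ/kg
condensation at -33.3 °C: -1370 kJ/kg
Δh = -240.41 + -1370 = -1610.4 kJ/kg
Q = ṁ·Δh = 1534 kg/h × -1610.4 kJ/kg = -2.4704e+06 kJ/h
|Q| = 686.21 kW = 686210 W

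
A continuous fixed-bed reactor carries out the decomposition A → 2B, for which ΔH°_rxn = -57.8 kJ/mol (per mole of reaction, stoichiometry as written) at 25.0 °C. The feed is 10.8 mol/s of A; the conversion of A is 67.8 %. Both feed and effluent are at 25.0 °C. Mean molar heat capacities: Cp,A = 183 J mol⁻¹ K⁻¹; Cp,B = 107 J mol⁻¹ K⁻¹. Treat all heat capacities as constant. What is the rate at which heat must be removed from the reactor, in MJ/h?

Extent of reaction ξ = 0.678 × 10.8 = 7.3224 mol/s
Reaction term: ξ·ΔH°_rxn = 7.3224 × -57.8 = -423.23 kJ/s
Q = ΔH = -423.23 kJ/s = -423.23 kW
Heat removed = 1523.6 MJ/h

Q_out = 1520 MJ/h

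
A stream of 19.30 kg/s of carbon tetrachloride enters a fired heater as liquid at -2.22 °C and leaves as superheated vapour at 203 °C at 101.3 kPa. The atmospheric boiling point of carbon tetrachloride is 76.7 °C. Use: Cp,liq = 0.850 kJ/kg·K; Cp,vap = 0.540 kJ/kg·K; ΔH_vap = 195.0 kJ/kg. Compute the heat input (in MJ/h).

liquid -2.22→76.7 °C: 67.082 kJ/kg
vaporisation at 76.7 °C: 195 kJ/kg
vapour 76.7→203 °C: 68.202 kJ/kg
Δh = 67.082 + 195 + 68.202 = 330.28 kJ/kg
Q = ṁ·Δh = 19.30 kg/s × 330.28 kJ/kg = 6374.5 kJ/s
|Q| = 6374.5 kW = 22948 MJ/h

Q = 22900 MJ/h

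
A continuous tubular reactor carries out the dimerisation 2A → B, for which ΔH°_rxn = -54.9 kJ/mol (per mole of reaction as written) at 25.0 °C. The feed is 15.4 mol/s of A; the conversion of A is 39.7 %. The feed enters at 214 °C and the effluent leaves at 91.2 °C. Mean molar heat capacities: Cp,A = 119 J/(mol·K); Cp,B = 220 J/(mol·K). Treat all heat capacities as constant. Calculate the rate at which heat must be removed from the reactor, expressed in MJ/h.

Extent of reaction ξ = 0.397 × 15.4 / 2 = 3.0569 mol/s
Reaction term: ξ·ΔH°_rxn = 3.0569 × -54.9 = -167.82 kJ/s
Sensible, feed 214→25 °C: -346.36 kJ/s
Outlet flows (mol/s): A 9.2862, B 3.0569
Sensible, products 25→91.2 °C: 117.68 kJ/s
Q = ΔH = -396.51 kJ/s = -396.51 kW
Heat removed = 1427.4 MJ/h

Q_out = 1430 MJ/h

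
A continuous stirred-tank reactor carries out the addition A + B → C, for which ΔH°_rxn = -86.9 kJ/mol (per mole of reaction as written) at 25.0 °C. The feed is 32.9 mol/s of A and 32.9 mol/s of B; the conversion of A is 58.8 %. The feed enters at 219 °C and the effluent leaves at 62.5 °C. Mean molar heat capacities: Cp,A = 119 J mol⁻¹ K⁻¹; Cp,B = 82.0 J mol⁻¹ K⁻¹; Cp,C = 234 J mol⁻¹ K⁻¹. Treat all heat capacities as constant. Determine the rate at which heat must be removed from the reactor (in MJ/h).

Q_out = 9690 MJ/h

Extent of reaction ξ = 0.588 × 32.9 = 19.345 mol/s
Reaction term: ξ·ΔH°_rxn = 19.345 × -86.9 = -1681.1 kJ/s
Sensible, feed 219→25 °C: -1282.9 kJ/s
Outlet flows (mol/s): A 13.555, B 13.555, C 19.345
Sensible, products 25→62.5 °C: 271.92 kJ/s
Q = ΔH = -2692.1 kJ/s = -2692.1 kW
Heat removed = 9691.5 MJ/h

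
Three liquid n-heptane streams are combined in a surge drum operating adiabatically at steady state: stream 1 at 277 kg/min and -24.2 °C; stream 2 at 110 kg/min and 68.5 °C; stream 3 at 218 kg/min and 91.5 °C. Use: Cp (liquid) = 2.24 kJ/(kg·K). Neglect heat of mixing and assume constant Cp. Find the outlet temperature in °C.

T_out = 34.3 °C

Adiabatic, steady state ⇒ Σ ṁᵢCp,ᵢ(T_out − Tᵢ) = 0
T_out = Σ ṁᵢCp,ᵢTᵢ / Σ ṁᵢCp,ᵢ
      = 46544 / 1355.2 = 34.345 °C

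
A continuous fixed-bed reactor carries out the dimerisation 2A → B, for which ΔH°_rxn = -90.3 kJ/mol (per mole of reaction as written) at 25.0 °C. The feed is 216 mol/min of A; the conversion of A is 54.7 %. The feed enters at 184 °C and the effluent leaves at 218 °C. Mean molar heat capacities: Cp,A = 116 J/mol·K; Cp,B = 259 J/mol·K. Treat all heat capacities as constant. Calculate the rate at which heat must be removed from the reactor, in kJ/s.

Q_out = 69.6 kJ/s

Extent of reaction ξ = 0.547 × 216 / 2 = 59.076 mol/min
Reaction term: ξ·ΔH°_rxn = 59.076 × -90.3 = -5334.6 kJ/min
Sensible, feed 184→25 °C: -3983.9 kJ/min
Outlet flows (mol/min): A 97.848, B 59.076
Sensible, products 25→218 °C: 5143.7 kJ/min
Q = ΔH = -4174.8 kJ/min = -69.58 kW
Heat removed = 69.58 kJ/s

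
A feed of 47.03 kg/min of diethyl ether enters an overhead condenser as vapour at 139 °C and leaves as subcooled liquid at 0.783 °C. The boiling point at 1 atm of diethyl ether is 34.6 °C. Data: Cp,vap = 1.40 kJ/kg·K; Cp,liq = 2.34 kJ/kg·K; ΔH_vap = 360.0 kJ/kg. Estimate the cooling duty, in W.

vapour 139→34.6 °C: -146.16 kJ/kg
condensation at 34.6 °C: -360 kJ/kg
liquid 34.6→0.783 °C: -79.132 kJ/kg
Δh = -146.16 + -360 + -79.132 = -585.29 kJ/kg
Q = ṁ·Δh = 47.03 kg/min × -585.29 kJ/kg = -27526 kJ/min
|Q| = 458.77 kW = 458770 W

Q_c = 459000 W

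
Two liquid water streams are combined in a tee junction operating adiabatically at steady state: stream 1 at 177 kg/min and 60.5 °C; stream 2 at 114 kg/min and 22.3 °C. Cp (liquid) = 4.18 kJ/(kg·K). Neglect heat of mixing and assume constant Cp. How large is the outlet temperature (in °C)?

T_out = 45.5 °C

Energy balance with Q = 0: Σ ṁᵢCp,ᵢ(T_out − Tᵢ) = 0
Σ ṁᵢCp,ᵢTᵢ = 177×4.18×60.5 + 114×4.18×22.3 = 55388
Σ ṁᵢCp,ᵢ = 177×4.18 + 114×4.18 = 1216.4
T_out = 55388 / 1216.4 = 45.535 °C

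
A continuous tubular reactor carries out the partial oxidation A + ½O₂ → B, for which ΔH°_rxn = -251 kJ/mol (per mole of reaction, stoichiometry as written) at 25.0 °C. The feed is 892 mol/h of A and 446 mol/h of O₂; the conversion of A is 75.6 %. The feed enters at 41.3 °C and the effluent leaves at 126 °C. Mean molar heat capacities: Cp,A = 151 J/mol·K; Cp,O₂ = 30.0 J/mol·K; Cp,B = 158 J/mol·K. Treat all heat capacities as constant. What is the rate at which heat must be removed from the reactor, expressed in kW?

Q_out = 43.7 kW

Extent of reaction ξ = 0.756 × 892 = 674.35 mol/h
Reaction term: ξ·ΔH°_rxn = 674.35 × -251 = -169260 kJ/h
Sensible, feed 41.3→25 °C: -2413.6 kJ/h
Outlet flows (mol/h): A 217.65, O₂ 108.82, B 674.35
Sensible, products 25→126 °C: 14410 kJ/h
Q = ΔH = -157270 kJ/h = -43.685 kW
Heat removed = 43.685 kW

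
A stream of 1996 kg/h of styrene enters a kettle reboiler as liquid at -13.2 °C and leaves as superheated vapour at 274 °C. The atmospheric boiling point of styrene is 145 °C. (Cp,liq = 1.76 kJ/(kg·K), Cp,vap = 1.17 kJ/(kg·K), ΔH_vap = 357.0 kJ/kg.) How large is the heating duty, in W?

Q = 436000 W

liquid -13.2→145 °C: 278.43 kJ/kg
vaporisation at 145 °C: 357 kJ/kg
vapour 145→274 °C: 150.93 kJ/kg
Δh = 278.43 + 357 + 150.93 = 786.36 kJ/kg
Q = ṁ·Δh = 1996 kg/h × 786.36 kJ/kg = 1.5696e+06 kJ/h
|Q| = 435.99 kW = 435990 W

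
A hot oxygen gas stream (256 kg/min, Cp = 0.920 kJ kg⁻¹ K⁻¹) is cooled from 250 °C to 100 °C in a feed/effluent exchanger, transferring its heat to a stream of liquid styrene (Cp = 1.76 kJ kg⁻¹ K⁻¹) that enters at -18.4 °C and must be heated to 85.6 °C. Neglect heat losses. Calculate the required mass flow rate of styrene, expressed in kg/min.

Heat released by hot stream: Q = 256 × 0.920 × (250 − 100) = 35328 kJ/min
Energy balance on cold side (adiabatic exchanger): Q = ṁ_c·Cp_c·(T_c,out − T_c,in)
ṁ_c = 35328 / [1.76 × (85.6 − -18.4)] = 193.01 kg/min

ṁ_c = 193 kg/min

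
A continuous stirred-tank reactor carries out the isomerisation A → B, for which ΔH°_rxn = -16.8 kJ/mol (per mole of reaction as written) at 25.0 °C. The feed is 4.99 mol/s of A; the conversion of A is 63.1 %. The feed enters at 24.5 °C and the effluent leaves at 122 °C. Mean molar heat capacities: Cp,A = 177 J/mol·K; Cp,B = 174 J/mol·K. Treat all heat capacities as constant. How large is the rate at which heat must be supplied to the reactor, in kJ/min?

Extent of reaction ξ = 0.631 × 4.99 = 3.1487 mol/s
Reaction term: ξ·ΔH°_rxn = 3.1487 × -16.8 = -52.898 kJ/s
Sensible, feed 24.5→25 °C: 0.44162 kJ/s
Outlet flows (mol/s): A 1.8413, B 3.1487
Sensible, products 25→122 °C: 84.757 kJ/s
Q = ΔH = 32.301 kJ/s = 32.301 kW
Heat supplied = 1938 kJ/min

Q_in = 1940 kJ/min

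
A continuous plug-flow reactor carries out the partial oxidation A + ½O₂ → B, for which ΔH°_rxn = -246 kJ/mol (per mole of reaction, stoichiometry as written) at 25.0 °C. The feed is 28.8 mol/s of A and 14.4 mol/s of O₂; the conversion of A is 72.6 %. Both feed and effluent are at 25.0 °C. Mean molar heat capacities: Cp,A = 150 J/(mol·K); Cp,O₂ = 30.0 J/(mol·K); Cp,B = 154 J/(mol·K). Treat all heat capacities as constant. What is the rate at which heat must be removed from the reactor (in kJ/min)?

Q_out = 309000 kJ/min

Extent of reaction ξ = 0.726 × 28.8 = 20.909 mol/s
Reaction term: ξ·ΔH°_rxn = 20.909 × -246 = -5143.6 kJ/s
Q = ΔH = -5143.6 kJ/s = -5143.6 kW
Heat removed = 308610 kJ/min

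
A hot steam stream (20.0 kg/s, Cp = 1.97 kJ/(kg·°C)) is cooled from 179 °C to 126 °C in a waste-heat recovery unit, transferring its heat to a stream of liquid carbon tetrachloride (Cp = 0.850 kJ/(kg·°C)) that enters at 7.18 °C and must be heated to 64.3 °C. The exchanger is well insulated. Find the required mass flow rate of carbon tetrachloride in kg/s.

Heat released by hot stream: Q = 20.0 × 1.97 × (179 − 126) = 2088.2 kJ/s
Energy balance on cold side (adiabatic exchanger): Q = ṁ_c·Cp_c·(T_c,out − T_c,in)
ṁ_c = 2088.2 / [0.850 × (64.3 − 7.18)] = 43.01 kg/s

ṁ_c = 43.0 kg/s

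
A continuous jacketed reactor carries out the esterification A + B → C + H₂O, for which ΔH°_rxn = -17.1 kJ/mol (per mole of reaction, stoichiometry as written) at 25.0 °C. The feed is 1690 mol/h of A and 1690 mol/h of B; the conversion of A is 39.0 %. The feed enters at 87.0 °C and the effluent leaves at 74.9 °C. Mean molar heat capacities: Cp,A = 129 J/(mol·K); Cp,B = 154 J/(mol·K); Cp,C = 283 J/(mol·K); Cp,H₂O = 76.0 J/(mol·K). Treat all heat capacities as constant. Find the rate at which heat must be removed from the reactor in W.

Q_out = 4040 W

Extent of reaction ξ = 0.390 × 1690 = 659.1 mol/h
Reaction term: ξ·ΔH°_rxn = 659.1 × -17.1 = -11271 kJ/h
Sensible, feed 87.0→25 °C: -29653 kJ/h
Outlet flows (mol/h): A 1030.9, B 1030.9, C 659.1, H₂O 659.1
Sensible, products 25→74.9 °C: 26365 kJ/h
Q = ΔH = -14558 kJ/h = -4.0439 kW
Heat removed = 4043.9 W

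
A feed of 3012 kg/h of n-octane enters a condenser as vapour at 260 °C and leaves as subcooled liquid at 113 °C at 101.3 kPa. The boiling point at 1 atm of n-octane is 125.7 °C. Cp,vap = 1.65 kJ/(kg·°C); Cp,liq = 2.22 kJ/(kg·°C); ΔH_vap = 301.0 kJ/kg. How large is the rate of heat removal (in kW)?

vapour 260→125.7 °C: -221.59 kJ/kg
condensation at 125.7 °C: -301 kJ/kg
liquid 125.7→113 °C: -28.194 kJ/kg
Δh = -221.59 + -301 + -28.194 = -550.79 kJ/kg
Q = ṁ·Δh = 3012 kg/h × -550.79 kJ/kg = -1.659e+06 kJ/h
|Q| = 460.83 kW

Q_c = 461 kW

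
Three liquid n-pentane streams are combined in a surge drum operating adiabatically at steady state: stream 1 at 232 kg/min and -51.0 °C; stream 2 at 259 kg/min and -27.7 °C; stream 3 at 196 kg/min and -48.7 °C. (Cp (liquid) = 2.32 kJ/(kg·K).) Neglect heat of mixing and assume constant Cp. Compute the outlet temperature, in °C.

T_out = -41.6 °C

Energy balance with Q = 0: Σ ṁᵢCp,ᵢ(T_out − Tᵢ) = 0
T_out = Σ ṁᵢCp,ᵢTᵢ / Σ ṁᵢCp,ᵢ
      = -66239 / 1593.8 = -41.56 °C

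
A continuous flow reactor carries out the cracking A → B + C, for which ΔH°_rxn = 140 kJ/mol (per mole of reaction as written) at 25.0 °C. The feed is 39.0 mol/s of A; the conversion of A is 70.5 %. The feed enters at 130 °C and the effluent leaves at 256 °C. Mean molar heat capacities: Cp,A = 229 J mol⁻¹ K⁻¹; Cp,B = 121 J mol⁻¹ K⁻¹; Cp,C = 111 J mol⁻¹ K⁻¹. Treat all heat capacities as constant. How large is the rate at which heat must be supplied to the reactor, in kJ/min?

Q_in = 300000 kJ/min

Extent of reaction ξ = 0.705 × 39.0 = 27.495 mol/s
Reaction term: ξ·ΔH°_rxn = 27.495 × 140 = 3849.3 kJ/s
Sensible, feed 130→25 °C: -937.75 kJ/s
Outlet flows (mol/s): A 11.505, B 27.495, C 27.495
Sensible, products 25→256 °C: 2082.1 kJ/s
Q = ΔH = 4993.7 kJ/s = 4993.7 kW
Heat supplied = 299620 kJ/min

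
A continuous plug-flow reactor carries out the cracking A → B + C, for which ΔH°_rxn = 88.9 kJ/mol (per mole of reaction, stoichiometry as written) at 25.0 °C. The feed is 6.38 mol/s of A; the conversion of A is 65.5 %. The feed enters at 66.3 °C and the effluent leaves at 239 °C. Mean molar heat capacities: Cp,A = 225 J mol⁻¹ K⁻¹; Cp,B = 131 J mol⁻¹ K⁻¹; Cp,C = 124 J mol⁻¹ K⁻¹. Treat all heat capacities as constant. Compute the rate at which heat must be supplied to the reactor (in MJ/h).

Q_in = 2330 MJ/h

Extent of reaction ξ = 0.655 × 6.38 = 4.1789 mol/s
Reaction term: ξ·ΔH°_rxn = 4.1789 × 88.9 = 371.5 kJ/s
Sensible, feed 66.3→25 °C: -59.286 kJ/s
Outlet flows (mol/s): A 2.2011, B 4.1789, C 4.1789
Sensible, products 25→239 °C: 334.03 kJ/s
Q = ΔH = 646.24 kJ/s = 646.24 kW
Heat supplied = 2326.5 MJ/h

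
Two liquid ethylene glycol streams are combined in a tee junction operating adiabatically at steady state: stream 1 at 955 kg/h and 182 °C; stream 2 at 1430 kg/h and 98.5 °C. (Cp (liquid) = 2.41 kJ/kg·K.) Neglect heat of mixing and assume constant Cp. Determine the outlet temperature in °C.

Energy balance with Q = 0: Σ ṁᵢCp,ᵢ(T_out − Tᵢ) = 0
Σ ṁᵢCp,ᵢTᵢ = 955×2.41×182 + 1430×2.41×98.5 = 758340
Σ ṁᵢCp,ᵢ = 955×2.41 + 1430×2.41 = 5747.9
T_out = 758340 / 5747.9 = 131.94 °C

T_out = 132 °C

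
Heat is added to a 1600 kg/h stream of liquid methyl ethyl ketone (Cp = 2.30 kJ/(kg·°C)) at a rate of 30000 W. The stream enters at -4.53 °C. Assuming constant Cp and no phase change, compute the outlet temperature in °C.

T_out = 24.8 °C

Q = 30000 W = 108000 kJ/h
ΔT = Q/(ṁ·Cp) = 108000/(1600×2.30) = 29.348 K
T_out = -4.53 + 29.348 = 24.818 °C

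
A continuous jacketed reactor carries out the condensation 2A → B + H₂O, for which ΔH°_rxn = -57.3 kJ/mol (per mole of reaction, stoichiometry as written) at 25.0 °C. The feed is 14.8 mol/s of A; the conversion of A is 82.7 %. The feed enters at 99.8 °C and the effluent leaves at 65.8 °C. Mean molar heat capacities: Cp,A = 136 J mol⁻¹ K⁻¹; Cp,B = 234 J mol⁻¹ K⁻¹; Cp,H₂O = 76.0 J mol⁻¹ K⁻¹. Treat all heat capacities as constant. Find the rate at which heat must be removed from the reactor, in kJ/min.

Q_out = 24600 kJ/min

Extent of reaction ξ = 0.827 × 14.8 / 2 = 6.1198 mol/s
Reaction term: ξ·ΔH°_rxn = 6.1198 × -57.3 = -350.66 kJ/s
Sensible, feed 99.8→25 °C: -150.56 kJ/s
Outlet flows (mol/s): A 2.5604, B 6.1198, H₂O 6.1198
Sensible, products 25→65.8 °C: 91.61 kJ/s
Q = ΔH = -409.61 kJ/s = -409.61 kW
Heat removed = 24577 kJ/min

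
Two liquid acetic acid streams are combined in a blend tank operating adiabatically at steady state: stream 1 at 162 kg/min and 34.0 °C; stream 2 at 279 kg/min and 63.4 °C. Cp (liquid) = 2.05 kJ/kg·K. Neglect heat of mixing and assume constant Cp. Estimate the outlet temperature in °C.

No heat crosses the boundary, so H_out = H_in.
T_out = Σ ṁᵢCp,ᵢTᵢ / Σ ṁᵢCp,ᵢ
      = 47553 / 904.05 = 52.6 °C

T_out = 52.6 °C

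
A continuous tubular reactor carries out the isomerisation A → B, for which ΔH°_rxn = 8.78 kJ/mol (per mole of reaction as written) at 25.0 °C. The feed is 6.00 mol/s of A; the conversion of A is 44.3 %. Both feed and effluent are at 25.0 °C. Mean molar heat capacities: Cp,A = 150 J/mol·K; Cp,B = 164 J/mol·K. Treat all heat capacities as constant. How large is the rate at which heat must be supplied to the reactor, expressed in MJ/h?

Q_in = 84.0 MJ/h

Extent of reaction ξ = 0.443 × 6.00 = 2.658 mol/s
Reaction term: ξ·ΔH°_rxn = 2.658 × 8.78 = 23.337 kJ/s
Q = ΔH = 23.337 kJ/s = 23.337 kW
Heat supplied = 84.014 MJ/h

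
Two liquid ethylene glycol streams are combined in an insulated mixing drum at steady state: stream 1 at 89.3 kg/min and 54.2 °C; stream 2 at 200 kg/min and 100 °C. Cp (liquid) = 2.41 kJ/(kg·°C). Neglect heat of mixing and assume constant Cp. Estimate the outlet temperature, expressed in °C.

T_out = 85.9 °C

Adiabatic, steady state ⇒ Σ ṁᵢCp,ᵢ(T_out − Tᵢ) = 0
Σ ṁᵢCp,ᵢTᵢ = 89.3×2.41×54.2 + 200×2.41×100 = 59865
Σ ṁᵢCp,ᵢ = 89.3×2.41 + 200×2.41 = 697.21
T_out = 59865 / 697.21 = 85.863 °C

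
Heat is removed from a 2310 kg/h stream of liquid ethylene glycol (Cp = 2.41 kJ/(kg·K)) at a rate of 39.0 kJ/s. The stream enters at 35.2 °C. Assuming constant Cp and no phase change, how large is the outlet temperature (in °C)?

T_out = 9.98 °C

Q = 39.0 kJ/s = 140400 kJ/h
ΔT = Q/(ṁ·Cp) = 140400/(2310×2.41) = 25.22 K
T_out = 35.2 − 25.22 = 9.9804 °C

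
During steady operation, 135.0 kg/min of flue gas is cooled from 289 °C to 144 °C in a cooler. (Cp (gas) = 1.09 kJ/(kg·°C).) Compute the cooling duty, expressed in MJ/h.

Q_c = 1280 MJ/h

Q = ṁ·Cp·ΔT = 135.0 × 1.09 × (144 − 289) = -21337 kJ/min
Converting: 21337 / 60 s = 355.61 kW
Cooling duty = 1280.2 MJ/h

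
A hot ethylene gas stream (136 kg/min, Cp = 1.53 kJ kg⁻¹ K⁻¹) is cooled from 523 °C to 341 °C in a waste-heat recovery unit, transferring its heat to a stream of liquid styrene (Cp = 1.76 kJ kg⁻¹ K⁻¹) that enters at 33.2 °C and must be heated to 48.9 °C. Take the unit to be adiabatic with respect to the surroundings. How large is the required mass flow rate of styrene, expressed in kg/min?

Heat released by hot stream: Q = 136 × 1.53 × (523 − 341) = 37871 kJ/min
Energy balance on cold side (adiabatic exchanger): Q = ṁ_c·Cp_c·(T_c,out − T_c,in)
ṁ_c = 37871 / [1.76 × (48.9 − 33.2)] = 1370.5 kg/min

ṁ_c = 1370 kg/min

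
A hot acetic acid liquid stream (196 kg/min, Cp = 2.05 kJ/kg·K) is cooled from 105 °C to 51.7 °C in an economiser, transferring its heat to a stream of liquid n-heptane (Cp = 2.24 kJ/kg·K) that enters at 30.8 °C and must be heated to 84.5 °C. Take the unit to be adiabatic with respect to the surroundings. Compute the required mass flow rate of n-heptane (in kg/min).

ṁ_c = 178 kg/min

Heat released by hot stream: Q = 196 × 2.05 × (105 − 51.7) = 21416 kJ/min
Energy balance on cold side (adiabatic exchanger): Q = ṁ_c·Cp_c·(T_c,out − T_c,in)
ṁ_c = 21416 / [2.24 × (84.5 − 30.8)] = 178.04 kg/min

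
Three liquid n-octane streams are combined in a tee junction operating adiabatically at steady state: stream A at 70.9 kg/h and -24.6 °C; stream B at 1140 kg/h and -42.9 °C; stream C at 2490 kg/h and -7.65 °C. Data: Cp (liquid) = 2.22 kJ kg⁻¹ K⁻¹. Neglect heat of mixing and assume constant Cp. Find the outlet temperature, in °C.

T_out = -18.8 °C

No heat crosses the boundary, so H_out = H_in.
Σ ṁᵢCp,ᵢTᵢ = 70.9×2.22×-24.6 + 1140×2.22×-42.9 + 2490×2.22×-7.65 = -154730
Σ ṁᵢCp,ᵢ = 70.9×2.22 + 1140×2.22 + 2490×2.22 = 8216
T_out = -154730 / 8216 = -18.833 °C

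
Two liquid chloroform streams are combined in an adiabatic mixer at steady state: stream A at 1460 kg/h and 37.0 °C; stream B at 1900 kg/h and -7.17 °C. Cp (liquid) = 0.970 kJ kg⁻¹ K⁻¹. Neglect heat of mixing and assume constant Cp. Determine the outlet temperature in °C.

T_out = 12.0 °C

Energy balance with Q = 0: Σ ṁᵢCp,ᵢ(T_out − Tᵢ) = 0
T_out = Σ ṁᵢCp,ᵢTᵢ / Σ ṁᵢCp,ᵢ
      = 39185 / 3259.2 = 12.023 °C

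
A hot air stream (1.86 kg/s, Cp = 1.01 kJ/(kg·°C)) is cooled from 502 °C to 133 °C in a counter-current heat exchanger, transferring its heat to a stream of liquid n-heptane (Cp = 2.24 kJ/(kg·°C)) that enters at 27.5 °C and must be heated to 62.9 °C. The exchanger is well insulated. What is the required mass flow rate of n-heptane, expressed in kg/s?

Heat released by hot stream: Q = 1.86 × 1.01 × (502 − 133) = 693.2 kJ/s
Energy balance on cold side (adiabatic exchanger): Q = ṁ_c·Cp_c·(T_c,out − T_c,in)
ṁ_c = 693.2 / [2.24 × (62.9 − 27.5)] = 8.742 kg/s

ṁ_c = 8.74 kg/s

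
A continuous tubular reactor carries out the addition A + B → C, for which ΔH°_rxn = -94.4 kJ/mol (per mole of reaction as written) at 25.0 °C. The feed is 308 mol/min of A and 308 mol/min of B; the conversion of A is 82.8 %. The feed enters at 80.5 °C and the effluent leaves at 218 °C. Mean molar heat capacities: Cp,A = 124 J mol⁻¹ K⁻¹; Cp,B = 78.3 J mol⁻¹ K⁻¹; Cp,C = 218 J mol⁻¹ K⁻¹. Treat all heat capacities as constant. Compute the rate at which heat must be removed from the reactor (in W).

Q_out = 246000 W

Extent of reaction ξ = 0.828 × 308 = 255.02 mol/min
Reaction term: ξ·ΔH°_rxn = 255.02 × -94.4 = -24074 kJ/min
Sensible, feed 80.5→25 °C: -3458.1 kJ/min
Outlet flows (mol/min): A 52.976, B 52.976, C 255.02
Sensible, products 25→218 °C: 12798 kJ/min
Q = ΔH = -14734 kJ/min = -245.57 kW
Heat removed = 245570 W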